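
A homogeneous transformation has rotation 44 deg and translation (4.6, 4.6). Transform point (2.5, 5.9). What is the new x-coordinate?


x' = cos(theta)*px - sin(theta)*py + tx
= 0.7193*2.5 - 0.6947*5.9 + 4.6
= 2.2999


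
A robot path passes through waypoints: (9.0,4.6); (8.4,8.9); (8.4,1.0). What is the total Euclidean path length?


Segment lengths:
  seg1 = sqrt((-0.6)^2 + (4.3)^2) = 4.3417
  seg2 = sqrt((0.0)^2 + (-7.9)^2) = 7.9
Total = 12.2417


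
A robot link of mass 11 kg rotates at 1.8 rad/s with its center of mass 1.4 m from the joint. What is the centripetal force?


F = m * omega^2 * r
= 11 * 1.8^2 * 1.4
= 11 * 3.24 * 1.4
= 49.896 N


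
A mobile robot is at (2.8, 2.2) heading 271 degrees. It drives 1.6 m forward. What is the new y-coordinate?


y_new = y0 + d*sin(theta)
= 2.2 + 1.6*sin(271)
= 2.2 + -1.5998
= 0.6002


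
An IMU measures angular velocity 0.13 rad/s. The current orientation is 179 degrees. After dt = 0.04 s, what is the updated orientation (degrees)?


delta_theta = w * dt = 0.13 * 0.04 = 0.0052 rad
= 0.2979 deg
theta_new = 179 + 0.2979 = 179.2979 deg


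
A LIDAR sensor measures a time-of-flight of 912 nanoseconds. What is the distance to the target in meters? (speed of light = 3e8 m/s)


tof = 912 ns = 9.12e-07 s
dist = c * tof / 2
= 3e8 * 9.12e-07 / 2
= 136.8 m


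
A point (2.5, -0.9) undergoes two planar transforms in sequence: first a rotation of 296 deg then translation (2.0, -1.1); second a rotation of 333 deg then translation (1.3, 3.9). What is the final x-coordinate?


After transform 1:
x1 = cos(296)*2.5 - sin(296)*-0.9 + 2.0 = 2.287
y1 = sin(296)*2.5 + cos(296)*-0.9 + -1.1 = -3.7415
After transform 2:
x2 = cos(333)*2.287 - sin(333)*-3.7415 + 1.3
= 1.6391


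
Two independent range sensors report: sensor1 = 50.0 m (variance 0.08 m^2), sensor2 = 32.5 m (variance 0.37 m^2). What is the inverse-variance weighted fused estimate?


w1 = (1/var1) / (1/var1 + 1/var2)
   = 12.5 / (12.5 + 2.7027) = 0.8222
w2 = 1 - w1 = 0.1778
fused = w1*s1 + w2*s2 = 41.1111 + 5.7778
= 46.8889 m


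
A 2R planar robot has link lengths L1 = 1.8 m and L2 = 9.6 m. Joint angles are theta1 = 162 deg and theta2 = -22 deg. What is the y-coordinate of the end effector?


Convert angles to radians: theta1 = 2.8274, theta2 = -0.384
y = L1*sin(theta1) + L2*sin(theta1+theta2)
y = 0.5562 + 6.1708
y = 6.727


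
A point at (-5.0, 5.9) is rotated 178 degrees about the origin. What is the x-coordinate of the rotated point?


x' = x*cos(theta) - y*sin(theta)
cos(178 deg) = -0.9994, sin(178 deg) = 0.0349
x' = -5.0 * -0.9994 - 5.9 * 0.0349
= 4.997 - 0.2059
= 4.791


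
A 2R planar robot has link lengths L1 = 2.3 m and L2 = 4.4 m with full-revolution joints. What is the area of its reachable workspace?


r_max = L1 + L2 = 6.7 m
r_min = |L1 - L2| = 2.1 m
Area = pi*(r_max^2 - r_min^2)
= pi*(44.89 - 4.41)
= pi * 40.48
= 127.1717 m^2


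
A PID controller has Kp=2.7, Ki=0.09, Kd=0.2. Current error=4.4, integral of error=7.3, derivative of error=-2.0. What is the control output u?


u = Kp*e + Ki*int(e) + Kd*de/dt
= 2.7*4.4 + 0.09*7.3 + 0.2*(-2.0)
= 11.88 + 0.657 + -0.4
= 12.137


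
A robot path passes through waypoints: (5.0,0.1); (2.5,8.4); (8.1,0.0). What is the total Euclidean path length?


Segment lengths:
  seg1 = sqrt((-2.5)^2 + (8.3)^2) = 8.6683
  seg2 = sqrt((5.6)^2 + (-8.4)^2) = 10.0955
Total = 18.7639


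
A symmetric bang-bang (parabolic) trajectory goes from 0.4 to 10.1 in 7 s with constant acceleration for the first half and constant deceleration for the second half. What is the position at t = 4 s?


Symmetric rest-to-rest: each phase covers (pf-p0)/2 in time T/2. 0.5*a*(T/2)^2 = (pf-p0)/2 => a = 4*(pf-p0)/T^2
a = 4*(10.1-0.4)/7^2 = 0.7918
t = 4 is in the deceleration phase (t > T/2).
p = pf - 0.5*a*(T-t)^2 = 10.1 - 0.5*0.7918*3^2
= 6.5367


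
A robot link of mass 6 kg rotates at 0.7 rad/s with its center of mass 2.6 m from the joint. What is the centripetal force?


F = m * omega^2 * r
= 6 * 0.7^2 * 2.6
= 6 * 0.49 * 2.6
= 7.644 N


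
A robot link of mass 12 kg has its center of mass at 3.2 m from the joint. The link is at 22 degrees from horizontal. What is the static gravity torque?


tau = m*g*L*cos(angle)
= 12 * 9.81 * 3.2 * cos(22 deg)
= 12 * 9.81 * 3.2 * 0.9272
= 349.2739 Nm


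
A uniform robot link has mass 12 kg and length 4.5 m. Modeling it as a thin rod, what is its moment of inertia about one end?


I = (1/3) * m * L^2
= (1/3) * 12 * 4.5^2
= 0.333333 * 12 * 20.25
= 81.0 kg*m^2


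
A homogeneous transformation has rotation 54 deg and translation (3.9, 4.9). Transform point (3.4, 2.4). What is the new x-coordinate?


x' = cos(theta)*px - sin(theta)*py + tx
= 0.5878*3.4 - 0.809*2.4 + 3.9
= 3.9568


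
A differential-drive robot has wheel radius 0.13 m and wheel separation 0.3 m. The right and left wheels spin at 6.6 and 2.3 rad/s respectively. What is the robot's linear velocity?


vR = r*wR = 0.13*6.6 = 0.858 m/s
vL = r*wL = 0.13*2.3 = 0.299 m/s
v = (vR+vL)/2 = 0.5785 m/s
omega = (vR-vL)/L = 1.8633 rad/s
linear velocity = 0.5785 m/s


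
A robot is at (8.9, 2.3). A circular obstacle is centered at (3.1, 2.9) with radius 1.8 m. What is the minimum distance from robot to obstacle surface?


center_dist = sqrt((8.9-3.1)^2 + (2.3-2.9)^2)
= sqrt(33.64 + 0.36)
= 5.831
min_dist = center_dist - radius = 5.831 - 1.8 = 4.031 m


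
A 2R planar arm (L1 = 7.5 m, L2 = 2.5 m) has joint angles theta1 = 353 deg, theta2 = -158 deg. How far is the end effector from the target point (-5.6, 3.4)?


End effector via forward kinematics:
x = L1*cos(t1) + L2*cos(t1+t2) = 5.0293
y = L1*sin(t1) + L2*sin(t1+t2) = -1.5611
Distance to target:
d = sqrt((-5.6 - 5.0293)^2 + (3.4 - -1.5611)^2)
= sqrt(112.9816 + 24.6122)
= 11.73 m


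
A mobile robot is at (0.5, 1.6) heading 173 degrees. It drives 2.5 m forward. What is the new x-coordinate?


x_new = x0 + d*cos(theta)
= 0.5 + 2.5*cos(173)
= 0.5 + -2.4814
= -1.9814


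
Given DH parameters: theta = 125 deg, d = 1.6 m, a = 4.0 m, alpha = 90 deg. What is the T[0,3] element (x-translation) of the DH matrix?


T[0,3] = a * cos(theta)
= 4.0 * cos(125 deg)
= 4.0 * -0.5736
= -2.2943


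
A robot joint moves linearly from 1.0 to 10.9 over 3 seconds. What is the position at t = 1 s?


s = t/T = 1/3 = 0.3333
p(t) = p0 + (pf-p0)*s
= 1.0 + (10.9 - 1.0) * 0.3333
= 4.3


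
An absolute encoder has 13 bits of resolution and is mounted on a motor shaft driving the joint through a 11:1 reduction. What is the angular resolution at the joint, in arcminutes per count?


counts = 2^13 = 8192
effective counts at joint = 8192 * 11 = 90112
resolution = 360*60 / 90112
= 0.2397 arcmin/count


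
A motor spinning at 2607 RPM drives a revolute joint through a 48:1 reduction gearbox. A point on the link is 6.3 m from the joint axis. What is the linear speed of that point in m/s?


omega_motor = 2607 * 2*pi/60 = 273.0044 rad/s
omega_joint = omega_motor / 48 = 5.6876 rad/s
v = omega_joint * r = 5.6876 * 6.3
= 35.8318 m/s


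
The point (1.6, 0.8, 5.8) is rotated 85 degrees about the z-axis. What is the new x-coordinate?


Rotation about z-axis: x' = x*cos(theta) - y*sin(theta)
= 1.6 * 0.0872 - 0.8 * 0.9962
= -0.6575


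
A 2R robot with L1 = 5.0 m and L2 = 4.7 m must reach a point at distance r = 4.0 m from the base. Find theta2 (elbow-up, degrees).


cos(theta2) = (r^2 - L1^2 - L2^2) / (2*L1*L2)
cos(theta2) = (16.0 - 25.0 - 22.09) / 47.0
cos(theta2) = -0.661489
theta2 = 131.4136 degrees


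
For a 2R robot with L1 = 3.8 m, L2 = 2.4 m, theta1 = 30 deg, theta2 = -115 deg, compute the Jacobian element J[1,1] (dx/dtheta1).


J[1,1] = -L1*sin(t1) - L2*sin(t1+t2)
= -3.8*sin(30) - 2.4*sin(-85)
= 0.4909


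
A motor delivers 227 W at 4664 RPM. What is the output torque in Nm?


omega = 4664 * 2*pi/60 = 488.4129 rad/s
tau = P / omega = 227 / 488.4129
= 0.4648 Nm


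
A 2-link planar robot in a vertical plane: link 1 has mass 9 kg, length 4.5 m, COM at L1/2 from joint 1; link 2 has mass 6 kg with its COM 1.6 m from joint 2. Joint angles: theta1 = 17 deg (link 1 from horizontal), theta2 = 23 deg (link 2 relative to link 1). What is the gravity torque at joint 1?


Horizontal distance from joint 1 to link-1 COM:
  x_c1 = (L1/2)*cos(t1) = 2.25 * 0.9563 = 2.1517 m
Horizontal distance from joint 1 to link-2 COM:
  x_c2 = L1*cos(t1) + Lc2*cos(t1+t2)
       = 4.5*0.9563 + 1.6*0.766 = 5.529 m
tau1 = m1*g*x_c1 + m2*g*x_c2
     = 9*9.81*2.1517 + 6*9.81*5.529
     = 189.9723 + 325.4394
     = 515.4118 Nm


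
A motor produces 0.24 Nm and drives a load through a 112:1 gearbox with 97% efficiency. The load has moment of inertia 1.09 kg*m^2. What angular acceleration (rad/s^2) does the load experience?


tau_out = tau_motor * N * eta
= 0.24 * 112 * 0.97 = 26.0736 Nm
alpha = tau_out / I = 26.0736 / 1.09
= 23.9207 rad/s^2


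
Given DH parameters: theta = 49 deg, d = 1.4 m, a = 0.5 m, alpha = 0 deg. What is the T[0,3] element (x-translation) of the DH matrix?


T[0,3] = a * cos(theta)
= 0.5 * cos(49 deg)
= 0.5 * 0.6561
= 0.328


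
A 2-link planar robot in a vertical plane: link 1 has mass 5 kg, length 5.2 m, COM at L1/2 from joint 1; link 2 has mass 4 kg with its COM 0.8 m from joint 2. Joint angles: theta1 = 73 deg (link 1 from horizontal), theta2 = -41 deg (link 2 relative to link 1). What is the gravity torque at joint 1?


Horizontal distance from joint 1 to link-1 COM:
  x_c1 = (L1/2)*cos(t1) = 2.6 * 0.2924 = 0.7602 m
Horizontal distance from joint 1 to link-2 COM:
  x_c2 = L1*cos(t1) + Lc2*cos(t1+t2)
       = 5.2*0.2924 + 0.8*0.848 = 2.1988 m
tau1 = m1*g*x_c1 + m2*g*x_c2
     = 5*9.81*0.7602 + 4*9.81*2.1988
     = 37.2862 + 86.2798
     = 123.566 Nm


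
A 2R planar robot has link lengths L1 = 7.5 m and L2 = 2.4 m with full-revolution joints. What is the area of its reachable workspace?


r_max = L1 + L2 = 9.9 m
r_min = |L1 - L2| = 5.1 m
Area = pi*(r_max^2 - r_min^2)
= pi*(98.01 - 26.01)
= pi * 72.0
= 226.1947 m^2


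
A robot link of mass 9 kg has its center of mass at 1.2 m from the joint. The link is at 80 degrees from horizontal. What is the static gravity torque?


tau = m*g*L*cos(angle)
= 9 * 9.81 * 1.2 * cos(80 deg)
= 9 * 9.81 * 1.2 * 0.1736
= 18.3977 Nm


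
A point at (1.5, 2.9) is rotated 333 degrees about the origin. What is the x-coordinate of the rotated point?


x' = x*cos(theta) - y*sin(theta)
cos(333 deg) = 0.891, sin(333 deg) = -0.454
x' = 1.5 * 0.891 - 2.9 * -0.454
= 1.3365 - -1.3166
= 2.6531


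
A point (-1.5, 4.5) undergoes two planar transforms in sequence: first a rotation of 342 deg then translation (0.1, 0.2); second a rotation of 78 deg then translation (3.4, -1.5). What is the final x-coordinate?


After transform 1:
x1 = cos(342)*-1.5 - sin(342)*4.5 + 0.1 = 0.064
y1 = sin(342)*-1.5 + cos(342)*4.5 + 0.2 = 4.9433
After transform 2:
x2 = cos(78)*0.064 - sin(78)*4.9433 + 3.4
= -1.422


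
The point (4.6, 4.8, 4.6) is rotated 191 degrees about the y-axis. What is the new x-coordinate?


Rotation about y-axis: x' = x*cos(theta) + z*sin(theta)
= 4.6 * -0.9816 + 4.6 * -0.1908
= -5.3932


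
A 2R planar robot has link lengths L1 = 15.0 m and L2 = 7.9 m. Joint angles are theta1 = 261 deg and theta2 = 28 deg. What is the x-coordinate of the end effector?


Convert angles to radians: theta1 = 4.5553, theta2 = 0.4887
x = L1*cos(theta1) + L2*cos(theta1+theta2)
x = -2.3465 + 2.572
x = 0.2255


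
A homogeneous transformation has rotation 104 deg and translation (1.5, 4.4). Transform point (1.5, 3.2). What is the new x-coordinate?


x' = cos(theta)*px - sin(theta)*py + tx
= -0.2419*1.5 - 0.9703*3.2 + 1.5
= -1.9678


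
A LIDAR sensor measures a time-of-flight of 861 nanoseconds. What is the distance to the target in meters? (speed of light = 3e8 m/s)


tof = 861 ns = 8.61e-07 s
dist = c * tof / 2
= 3e8 * 8.61e-07 / 2
= 129.15 m


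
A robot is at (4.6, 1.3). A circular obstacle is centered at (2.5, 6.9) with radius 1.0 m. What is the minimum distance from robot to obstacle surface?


center_dist = sqrt((4.6-2.5)^2 + (1.3-6.9)^2)
= sqrt(4.41 + 31.36)
= 5.9808
min_dist = center_dist - radius = 5.9808 - 1.0 = 4.9808 m


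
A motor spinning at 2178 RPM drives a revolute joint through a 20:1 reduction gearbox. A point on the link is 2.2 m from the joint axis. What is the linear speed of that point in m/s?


omega_motor = 2178 * 2*pi/60 = 228.0796 rad/s
omega_joint = omega_motor / 20 = 11.404 rad/s
v = omega_joint * r = 11.404 * 2.2
= 25.0888 m/s


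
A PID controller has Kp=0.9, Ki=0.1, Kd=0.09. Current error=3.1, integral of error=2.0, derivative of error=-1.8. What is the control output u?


u = Kp*e + Ki*int(e) + Kd*de/dt
= 0.9*3.1 + 0.1*2.0 + 0.09*(-1.8)
= 2.79 + 0.2 + -0.162
= 2.828


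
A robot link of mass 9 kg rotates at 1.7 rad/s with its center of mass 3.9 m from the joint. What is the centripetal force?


F = m * omega^2 * r
= 9 * 1.7^2 * 3.9
= 9 * 2.89 * 3.9
= 101.439 N


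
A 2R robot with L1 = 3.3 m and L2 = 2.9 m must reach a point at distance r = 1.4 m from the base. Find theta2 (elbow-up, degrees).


cos(theta2) = (r^2 - L1^2 - L2^2) / (2*L1*L2)
cos(theta2) = (1.96 - 10.89 - 8.41) / 19.14
cos(theta2) = -0.905956
theta2 = 154.9524 degrees


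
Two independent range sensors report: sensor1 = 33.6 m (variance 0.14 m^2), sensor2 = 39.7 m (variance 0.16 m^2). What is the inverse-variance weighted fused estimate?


w1 = (1/var1) / (1/var1 + 1/var2)
   = 7.1429 / (7.1429 + 6.25) = 0.5333
w2 = 1 - w1 = 0.4667
fused = w1*s1 + w2*s2 = 17.92 + 18.5267
= 36.4467 m


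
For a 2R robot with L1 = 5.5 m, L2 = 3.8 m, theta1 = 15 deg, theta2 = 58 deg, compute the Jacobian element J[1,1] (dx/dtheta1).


J[1,1] = -L1*sin(t1) - L2*sin(t1+t2)
= -5.5*sin(15) - 3.8*sin(73)
= -5.0575


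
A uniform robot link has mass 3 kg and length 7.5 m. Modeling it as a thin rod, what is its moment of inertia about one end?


I = (1/3) * m * L^2
= (1/3) * 3 * 7.5^2
= 0.333333 * 3 * 56.25
= 56.25 kg*m^2


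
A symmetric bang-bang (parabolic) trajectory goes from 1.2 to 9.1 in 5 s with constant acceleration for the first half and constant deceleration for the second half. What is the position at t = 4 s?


Symmetric rest-to-rest: each phase covers (pf-p0)/2 in time T/2. 0.5*a*(T/2)^2 = (pf-p0)/2 => a = 4*(pf-p0)/T^2
a = 4*(9.1-1.2)/5^2 = 1.264
t = 4 is in the deceleration phase (t > T/2).
p = pf - 0.5*a*(T-t)^2 = 9.1 - 0.5*1.264*1^2
= 8.468


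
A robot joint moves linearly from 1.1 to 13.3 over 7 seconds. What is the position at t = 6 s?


s = t/T = 6/7 = 0.8571
p(t) = p0 + (pf-p0)*s
= 1.1 + (13.3 - 1.1) * 0.8571
= 11.5571


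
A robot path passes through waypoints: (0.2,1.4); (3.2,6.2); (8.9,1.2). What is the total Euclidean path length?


Segment lengths:
  seg1 = sqrt((3.0)^2 + (4.8)^2) = 5.6604
  seg2 = sqrt((5.7)^2 + (-5.0)^2) = 7.5822
Total = 13.2426


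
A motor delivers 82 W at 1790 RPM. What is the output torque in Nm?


omega = 1790 * 2*pi/60 = 187.4484 rad/s
tau = P / omega = 82 / 187.4484
= 0.4375 Nm


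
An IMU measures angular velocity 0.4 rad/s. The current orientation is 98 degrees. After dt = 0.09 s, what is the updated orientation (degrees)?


delta_theta = w * dt = 0.4 * 0.09 = 0.036 rad
= 2.0626 deg
theta_new = 98 + 2.0626 = 100.0626 deg


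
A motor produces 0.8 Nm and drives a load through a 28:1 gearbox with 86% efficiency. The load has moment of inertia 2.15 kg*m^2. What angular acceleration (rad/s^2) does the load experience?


tau_out = tau_motor * N * eta
= 0.8 * 28 * 0.86 = 19.264 Nm
alpha = tau_out / I = 19.264 / 2.15
= 8.96 rad/s^2


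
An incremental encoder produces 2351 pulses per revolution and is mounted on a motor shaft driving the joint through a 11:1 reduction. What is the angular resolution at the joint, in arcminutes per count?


counts per rev = 2351
effective counts at joint = 2351 * 11 = 25861
resolution = 360*60 / 25861
= 0.8352 arcmin/count


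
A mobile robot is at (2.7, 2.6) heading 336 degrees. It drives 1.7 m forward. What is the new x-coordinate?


x_new = x0 + d*cos(theta)
= 2.7 + 1.7*cos(336)
= 2.7 + 1.553
= 4.253


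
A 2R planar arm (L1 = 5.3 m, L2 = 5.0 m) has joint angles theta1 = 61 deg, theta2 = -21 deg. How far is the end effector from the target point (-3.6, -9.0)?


End effector via forward kinematics:
x = L1*cos(t1) + L2*cos(t1+t2) = 6.3997
y = L1*sin(t1) + L2*sin(t1+t2) = 7.8494
Distance to target:
d = sqrt((-3.6 - 6.3997)^2 + (-9.0 - 7.8494)^2)
= sqrt(99.9943 + 283.903)
= 19.5933 m


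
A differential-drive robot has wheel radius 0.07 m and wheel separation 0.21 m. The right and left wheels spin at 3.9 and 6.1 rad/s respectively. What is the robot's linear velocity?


vR = r*wR = 0.07*3.9 = 0.273 m/s
vL = r*wL = 0.07*6.1 = 0.427 m/s
v = (vR+vL)/2 = 0.35 m/s
omega = (vR-vL)/L = -0.7333 rad/s
linear velocity = 0.35 m/s


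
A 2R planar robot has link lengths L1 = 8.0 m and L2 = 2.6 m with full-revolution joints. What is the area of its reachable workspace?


r_max = L1 + L2 = 10.6 m
r_min = |L1 - L2| = 5.4 m
Area = pi*(r_max^2 - r_min^2)
= pi*(112.36 - 29.16)
= pi * 83.2
= 261.3805 m^2


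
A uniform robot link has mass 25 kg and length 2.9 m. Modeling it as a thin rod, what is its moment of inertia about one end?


I = (1/3) * m * L^2
= (1/3) * 25 * 2.9^2
= 0.333333 * 25 * 8.41
= 70.0833 kg*m^2


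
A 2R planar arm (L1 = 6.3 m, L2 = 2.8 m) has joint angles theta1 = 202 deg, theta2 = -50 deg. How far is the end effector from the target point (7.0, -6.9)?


End effector via forward kinematics:
x = L1*cos(t1) + L2*cos(t1+t2) = -8.3135
y = L1*sin(t1) + L2*sin(t1+t2) = -1.0455
Distance to target:
d = sqrt((7.0 - -8.3135)^2 + (-6.9 - -1.0455)^2)
= sqrt(234.5036 + 34.2752)
= 16.3945 m


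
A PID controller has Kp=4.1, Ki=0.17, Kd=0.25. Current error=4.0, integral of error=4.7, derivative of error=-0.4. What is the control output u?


u = Kp*e + Ki*int(e) + Kd*de/dt
= 4.1*4.0 + 0.17*4.7 + 0.25*(-0.4)
= 16.4 + 0.799 + -0.1
= 17.099


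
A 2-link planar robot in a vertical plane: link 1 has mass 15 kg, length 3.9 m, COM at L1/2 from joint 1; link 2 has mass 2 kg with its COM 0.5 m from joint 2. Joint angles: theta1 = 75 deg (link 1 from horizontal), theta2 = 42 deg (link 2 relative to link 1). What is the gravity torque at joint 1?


Horizontal distance from joint 1 to link-1 COM:
  x_c1 = (L1/2)*cos(t1) = 1.95 * 0.2588 = 0.5047 m
Horizontal distance from joint 1 to link-2 COM:
  x_c2 = L1*cos(t1) + Lc2*cos(t1+t2)
       = 3.9*0.2588 + 0.5*-0.454 = 0.7824 m
tau1 = m1*g*x_c1 + m2*g*x_c2
     = 15*9.81*0.5047 + 2*9.81*0.7824
     = 74.2662 + 15.3507
     = 89.6169 Nm


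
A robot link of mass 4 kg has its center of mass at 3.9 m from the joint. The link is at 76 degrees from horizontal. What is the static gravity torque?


tau = m*g*L*cos(angle)
= 4 * 9.81 * 3.9 * cos(76 deg)
= 4 * 9.81 * 3.9 * 0.2419
= 37.0228 Nm


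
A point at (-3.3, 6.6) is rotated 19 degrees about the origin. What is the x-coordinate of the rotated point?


x' = x*cos(theta) - y*sin(theta)
cos(19 deg) = 0.9455, sin(19 deg) = 0.3256
x' = -3.3 * 0.9455 - 6.6 * 0.3256
= -3.1202 - 2.1487
= -5.269


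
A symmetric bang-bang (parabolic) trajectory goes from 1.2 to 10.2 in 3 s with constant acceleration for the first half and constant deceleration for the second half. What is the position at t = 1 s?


Symmetric rest-to-rest: each phase covers (pf-p0)/2 in time T/2. 0.5*a*(T/2)^2 = (pf-p0)/2 => a = 4*(pf-p0)/T^2
a = 4*(10.2-1.2)/3^2 = 4.0
t = 1 is in the acceleration phase (t <= T/2).
p = p0 + 0.5*a*t^2 = 1.2 + 0.5*4.0*1^2
= 3.2


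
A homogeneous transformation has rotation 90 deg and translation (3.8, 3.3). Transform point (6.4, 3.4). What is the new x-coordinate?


x' = cos(theta)*px - sin(theta)*py + tx
= 0.0*6.4 - 1.0*3.4 + 3.8
= 0.4


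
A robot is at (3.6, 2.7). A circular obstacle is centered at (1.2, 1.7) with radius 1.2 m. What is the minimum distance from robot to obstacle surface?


center_dist = sqrt((3.6-1.2)^2 + (2.7-1.7)^2)
= sqrt(5.76 + 1.0)
= 2.6
min_dist = center_dist - radius = 2.6 - 1.2 = 1.4 m


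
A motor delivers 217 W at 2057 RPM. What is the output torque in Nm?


omega = 2057 * 2*pi/60 = 215.4085 rad/s
tau = P / omega = 217 / 215.4085
= 1.0074 Nm


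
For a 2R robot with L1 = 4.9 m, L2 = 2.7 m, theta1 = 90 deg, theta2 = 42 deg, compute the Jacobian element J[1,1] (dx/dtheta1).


J[1,1] = -L1*sin(t1) - L2*sin(t1+t2)
= -4.9*sin(90) - 2.7*sin(132)
= -6.9065


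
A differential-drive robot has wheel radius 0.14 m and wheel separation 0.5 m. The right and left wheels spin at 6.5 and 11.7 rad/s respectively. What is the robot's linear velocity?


vR = r*wR = 0.14*6.5 = 0.91 m/s
vL = r*wL = 0.14*11.7 = 1.638 m/s
v = (vR+vL)/2 = 1.274 m/s
omega = (vR-vL)/L = -1.456 rad/s
linear velocity = 1.274 m/s


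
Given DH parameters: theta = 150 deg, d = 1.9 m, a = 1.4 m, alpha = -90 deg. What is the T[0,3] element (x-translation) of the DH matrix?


T[0,3] = a * cos(theta)
= 1.4 * cos(150 deg)
= 1.4 * -0.866
= -1.2124


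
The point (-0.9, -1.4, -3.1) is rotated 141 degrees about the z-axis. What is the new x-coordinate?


Rotation about z-axis: x' = x*cos(theta) - y*sin(theta)
= -0.9 * -0.7771 - -1.4 * 0.6293
= 1.5805


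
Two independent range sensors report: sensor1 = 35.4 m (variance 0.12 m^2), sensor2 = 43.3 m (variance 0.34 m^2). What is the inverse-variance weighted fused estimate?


w1 = (1/var1) / (1/var1 + 1/var2)
   = 8.3333 / (8.3333 + 2.9412) = 0.7391
w2 = 1 - w1 = 0.2609
fused = w1*s1 + w2*s2 = 26.1652 + 11.2957
= 37.4609 m


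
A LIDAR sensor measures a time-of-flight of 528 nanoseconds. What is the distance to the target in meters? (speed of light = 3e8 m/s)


tof = 528 ns = 5.28e-07 s
dist = c * tof / 2
= 3e8 * 5.28e-07 / 2
= 79.2 m


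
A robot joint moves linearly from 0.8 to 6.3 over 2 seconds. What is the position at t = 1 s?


s = t/T = 1/2 = 0.5
p(t) = p0 + (pf-p0)*s
= 0.8 + (6.3 - 0.8) * 0.5
= 3.55


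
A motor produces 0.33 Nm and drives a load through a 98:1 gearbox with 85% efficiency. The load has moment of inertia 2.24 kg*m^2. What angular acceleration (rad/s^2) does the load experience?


tau_out = tau_motor * N * eta
= 0.33 * 98 * 0.85 = 27.489 Nm
alpha = tau_out / I = 27.489 / 2.24
= 12.2719 rad/s^2


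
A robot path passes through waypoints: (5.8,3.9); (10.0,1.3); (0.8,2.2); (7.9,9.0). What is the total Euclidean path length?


Segment lengths:
  seg1 = sqrt((4.2)^2 + (-2.6)^2) = 4.9396
  seg2 = sqrt((-9.2)^2 + (0.9)^2) = 9.2439
  seg3 = sqrt((7.1)^2 + (6.8)^2) = 9.8311
Total = 24.0146


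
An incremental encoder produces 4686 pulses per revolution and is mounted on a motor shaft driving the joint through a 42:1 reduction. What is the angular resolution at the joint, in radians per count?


counts per rev = 4686
effective counts at joint = 4686 * 42 = 196812
resolution = 2*pi / 196812
= 3.1925e-05 rad/count


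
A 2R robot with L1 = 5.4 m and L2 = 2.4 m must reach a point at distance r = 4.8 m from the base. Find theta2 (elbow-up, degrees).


cos(theta2) = (r^2 - L1^2 - L2^2) / (2*L1*L2)
cos(theta2) = (23.04 - 29.16 - 5.76) / 25.92
cos(theta2) = -0.458333
theta2 = 117.2796 degrees


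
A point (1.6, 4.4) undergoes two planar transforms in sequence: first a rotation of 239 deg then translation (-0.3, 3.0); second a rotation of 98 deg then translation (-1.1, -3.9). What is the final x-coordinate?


After transform 1:
x1 = cos(239)*1.6 - sin(239)*4.4 + -0.3 = 2.6475
y1 = sin(239)*1.6 + cos(239)*4.4 + 3.0 = -0.6376
After transform 2:
x2 = cos(98)*2.6475 - sin(98)*-0.6376 + -1.1
= -0.837


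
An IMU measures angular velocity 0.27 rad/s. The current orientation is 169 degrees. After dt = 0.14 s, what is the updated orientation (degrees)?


delta_theta = w * dt = 0.27 * 0.14 = 0.0378 rad
= 2.1658 deg
theta_new = 169 + 2.1658 = 171.1658 deg


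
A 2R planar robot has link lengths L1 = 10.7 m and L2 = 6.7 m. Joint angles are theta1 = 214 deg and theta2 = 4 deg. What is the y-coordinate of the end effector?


Convert angles to radians: theta1 = 3.735, theta2 = 0.0698
y = L1*sin(theta1) + L2*sin(theta1+theta2)
y = -5.9834 + -4.1249
y = -10.1083


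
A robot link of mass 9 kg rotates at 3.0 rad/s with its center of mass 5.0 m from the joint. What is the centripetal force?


F = m * omega^2 * r
= 9 * 3.0^2 * 5.0
= 9 * 9.0 * 5.0
= 405.0 N


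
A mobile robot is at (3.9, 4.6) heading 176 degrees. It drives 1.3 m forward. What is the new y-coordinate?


y_new = y0 + d*sin(theta)
= 4.6 + 1.3*sin(176)
= 4.6 + 0.0907
= 4.6907


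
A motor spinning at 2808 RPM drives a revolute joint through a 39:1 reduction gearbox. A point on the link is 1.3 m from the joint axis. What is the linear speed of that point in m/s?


omega_motor = 2808 * 2*pi/60 = 294.0531 rad/s
omega_joint = omega_motor / 39 = 7.5398 rad/s
v = omega_joint * r = 7.5398 * 1.3
= 9.8018 m/s


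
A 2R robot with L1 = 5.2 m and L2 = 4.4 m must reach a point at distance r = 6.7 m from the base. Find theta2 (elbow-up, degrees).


cos(theta2) = (r^2 - L1^2 - L2^2) / (2*L1*L2)
cos(theta2) = (44.89 - 27.04 - 19.36) / 45.76
cos(theta2) = -0.032998
theta2 = 91.891 degrees


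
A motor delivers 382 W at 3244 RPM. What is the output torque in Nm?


omega = 3244 * 2*pi/60 = 339.7109 rad/s
tau = P / omega = 382 / 339.7109
= 1.1245 Nm


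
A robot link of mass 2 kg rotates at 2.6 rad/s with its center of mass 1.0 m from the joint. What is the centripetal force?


F = m * omega^2 * r
= 2 * 2.6^2 * 1.0
= 2 * 6.76 * 1.0
= 13.52 N


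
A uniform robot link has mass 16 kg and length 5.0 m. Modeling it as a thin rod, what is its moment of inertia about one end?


I = (1/3) * m * L^2
= (1/3) * 16 * 5.0^2
= 0.333333 * 16 * 25.0
= 133.3333 kg*m^2


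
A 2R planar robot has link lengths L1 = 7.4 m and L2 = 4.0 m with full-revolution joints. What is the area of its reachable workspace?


r_max = L1 + L2 = 11.4 m
r_min = |L1 - L2| = 3.4 m
Area = pi*(r_max^2 - r_min^2)
= pi*(129.96 - 11.56)
= pi * 118.4
= 371.9646 m^2


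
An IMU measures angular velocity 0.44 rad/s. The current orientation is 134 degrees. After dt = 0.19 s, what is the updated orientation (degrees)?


delta_theta = w * dt = 0.44 * 0.19 = 0.0836 rad
= 4.7899 deg
theta_new = 134 + 4.7899 = 138.7899 deg


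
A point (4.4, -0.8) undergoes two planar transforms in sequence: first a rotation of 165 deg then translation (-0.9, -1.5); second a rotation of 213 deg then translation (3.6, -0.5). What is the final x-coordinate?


After transform 1:
x1 = cos(165)*4.4 - sin(165)*-0.8 + -0.9 = -4.943
y1 = sin(165)*4.4 + cos(165)*-0.8 + -1.5 = 0.4115
After transform 2:
x2 = cos(213)*-4.943 - sin(213)*0.4115 + 3.6
= 7.9697


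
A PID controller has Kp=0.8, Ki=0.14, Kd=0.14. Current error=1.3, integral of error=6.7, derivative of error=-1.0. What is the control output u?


u = Kp*e + Ki*int(e) + Kd*de/dt
= 0.8*1.3 + 0.14*6.7 + 0.14*(-1.0)
= 1.04 + 0.938 + -0.14
= 1.838


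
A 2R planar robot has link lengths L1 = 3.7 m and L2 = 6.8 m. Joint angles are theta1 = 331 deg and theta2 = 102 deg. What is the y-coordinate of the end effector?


Convert angles to radians: theta1 = 5.777, theta2 = 1.7802
y = L1*sin(theta1) + L2*sin(theta1+theta2)
y = -1.7938 + 6.5029
y = 4.7091


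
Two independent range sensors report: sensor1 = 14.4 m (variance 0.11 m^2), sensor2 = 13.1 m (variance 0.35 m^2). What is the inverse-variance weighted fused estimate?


w1 = (1/var1) / (1/var1 + 1/var2)
   = 9.0909 / (9.0909 + 2.8571) = 0.7609
w2 = 1 - w1 = 0.2391
fused = w1*s1 + w2*s2 = 10.9565 + 3.1326
= 14.0891 m


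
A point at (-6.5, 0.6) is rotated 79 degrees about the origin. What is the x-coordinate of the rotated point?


x' = x*cos(theta) - y*sin(theta)
cos(79 deg) = 0.1908, sin(79 deg) = 0.9816
x' = -6.5 * 0.1908 - 0.6 * 0.9816
= -1.2403 - 0.589
= -1.8292


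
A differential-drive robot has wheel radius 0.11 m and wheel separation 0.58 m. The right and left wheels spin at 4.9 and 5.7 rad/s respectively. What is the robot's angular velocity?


vR = r*wR = 0.11*4.9 = 0.539 m/s
vL = r*wL = 0.11*5.7 = 0.627 m/s
v = (vR+vL)/2 = 0.583 m/s
omega = (vR-vL)/L = -0.1517 rad/s
angular velocity = -0.1517 rad/s


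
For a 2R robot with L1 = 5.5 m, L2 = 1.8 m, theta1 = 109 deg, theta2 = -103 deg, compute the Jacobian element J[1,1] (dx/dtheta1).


J[1,1] = -L1*sin(t1) - L2*sin(t1+t2)
= -5.5*sin(109) - 1.8*sin(6)
= -5.3885


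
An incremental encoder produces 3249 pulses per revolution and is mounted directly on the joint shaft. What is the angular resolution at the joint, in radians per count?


counts per rev = 3249
resolution = 2*pi / 3249
= 0.0019 rad/count


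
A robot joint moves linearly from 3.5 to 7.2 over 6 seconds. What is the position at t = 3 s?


s = t/T = 3/6 = 0.5
p(t) = p0 + (pf-p0)*s
= 3.5 + (7.2 - 3.5) * 0.5
= 5.35


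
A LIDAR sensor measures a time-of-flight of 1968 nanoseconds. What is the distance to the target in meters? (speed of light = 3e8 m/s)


tof = 1968 ns = 1.968e-06 s
dist = c * tof / 2
= 3e8 * 1.968e-06 / 2
= 295.2 m


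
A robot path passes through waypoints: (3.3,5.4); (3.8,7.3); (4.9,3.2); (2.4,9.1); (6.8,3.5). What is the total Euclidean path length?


Segment lengths:
  seg1 = sqrt((0.5)^2 + (1.9)^2) = 1.9647
  seg2 = sqrt((1.1)^2 + (-4.1)^2) = 4.245
  seg3 = sqrt((-2.5)^2 + (5.9)^2) = 6.4078
  seg4 = sqrt((4.4)^2 + (-5.6)^2) = 7.1218
Total = 19.7393


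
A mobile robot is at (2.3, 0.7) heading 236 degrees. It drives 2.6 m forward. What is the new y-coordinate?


y_new = y0 + d*sin(theta)
= 0.7 + 2.6*sin(236)
= 0.7 + -2.1555
= -1.4555


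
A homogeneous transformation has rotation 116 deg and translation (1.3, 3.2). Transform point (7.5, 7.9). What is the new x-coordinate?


x' = cos(theta)*px - sin(theta)*py + tx
= -0.4384*7.5 - 0.8988*7.9 + 1.3
= -9.0883


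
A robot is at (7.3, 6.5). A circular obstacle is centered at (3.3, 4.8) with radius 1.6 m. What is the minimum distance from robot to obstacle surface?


center_dist = sqrt((7.3-3.3)^2 + (6.5-4.8)^2)
= sqrt(16.0 + 2.89)
= 4.3463
min_dist = center_dist - radius = 4.3463 - 1.6 = 2.7463 m


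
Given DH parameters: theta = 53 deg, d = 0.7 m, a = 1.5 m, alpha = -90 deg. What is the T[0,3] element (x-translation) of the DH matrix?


T[0,3] = a * cos(theta)
= 1.5 * cos(53 deg)
= 1.5 * 0.6018
= 0.9027


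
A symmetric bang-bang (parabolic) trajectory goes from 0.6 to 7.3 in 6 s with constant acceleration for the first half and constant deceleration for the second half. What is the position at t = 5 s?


Symmetric rest-to-rest: each phase covers (pf-p0)/2 in time T/2. 0.5*a*(T/2)^2 = (pf-p0)/2 => a = 4*(pf-p0)/T^2
a = 4*(7.3-0.6)/6^2 = 0.7444
t = 5 is in the deceleration phase (t > T/2).
p = pf - 0.5*a*(T-t)^2 = 7.3 - 0.5*0.7444*1^2
= 6.9278


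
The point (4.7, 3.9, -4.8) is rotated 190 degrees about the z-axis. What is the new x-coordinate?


Rotation about z-axis: x' = x*cos(theta) - y*sin(theta)
= 4.7 * -0.9848 - 3.9 * -0.1736
= -3.9514


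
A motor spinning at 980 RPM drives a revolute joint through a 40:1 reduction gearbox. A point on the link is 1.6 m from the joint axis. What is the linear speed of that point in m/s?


omega_motor = 980 * 2*pi/60 = 102.6254 rad/s
omega_joint = omega_motor / 40 = 2.5656 rad/s
v = omega_joint * r = 2.5656 * 1.6
= 4.105 m/s


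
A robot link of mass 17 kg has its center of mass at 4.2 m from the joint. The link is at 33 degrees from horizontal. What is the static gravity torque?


tau = m*g*L*cos(angle)
= 17 * 9.81 * 4.2 * cos(33 deg)
= 17 * 9.81 * 4.2 * 0.8387
= 587.4334 Nm


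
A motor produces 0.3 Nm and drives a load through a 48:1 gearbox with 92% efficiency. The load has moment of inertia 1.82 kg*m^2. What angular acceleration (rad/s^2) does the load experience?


tau_out = tau_motor * N * eta
= 0.3 * 48 * 0.92 = 13.248 Nm
alpha = tau_out / I = 13.248 / 1.82
= 7.2791 rad/s^2


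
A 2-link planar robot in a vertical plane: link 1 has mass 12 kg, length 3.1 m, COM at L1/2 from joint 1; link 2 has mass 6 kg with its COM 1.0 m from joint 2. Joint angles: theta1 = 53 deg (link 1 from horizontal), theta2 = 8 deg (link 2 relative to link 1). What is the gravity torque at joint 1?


Horizontal distance from joint 1 to link-1 COM:
  x_c1 = (L1/2)*cos(t1) = 1.55 * 0.6018 = 0.9328 m
Horizontal distance from joint 1 to link-2 COM:
  x_c2 = L1*cos(t1) + Lc2*cos(t1+t2)
       = 3.1*0.6018 + 1.0*0.4848 = 2.3504 m
tau1 = m1*g*x_c1 + m2*g*x_c2
     = 12*9.81*0.9328 + 6*9.81*2.3504
     = 109.8108 + 138.3467
     = 248.1575 Nm


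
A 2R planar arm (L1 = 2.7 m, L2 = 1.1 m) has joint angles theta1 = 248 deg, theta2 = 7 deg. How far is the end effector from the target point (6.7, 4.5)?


End effector via forward kinematics:
x = L1*cos(t1) + L2*cos(t1+t2) = -1.2961
y = L1*sin(t1) + L2*sin(t1+t2) = -3.5659
Distance to target:
d = sqrt((6.7 - -1.2961)^2 + (4.5 - -3.5659)^2)
= sqrt(63.9382 + 65.059)
= 11.3577 m


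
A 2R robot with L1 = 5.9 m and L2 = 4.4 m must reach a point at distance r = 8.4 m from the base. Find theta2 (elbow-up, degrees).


cos(theta2) = (r^2 - L1^2 - L2^2) / (2*L1*L2)
cos(theta2) = (70.56 - 34.81 - 19.36) / 51.92
cos(theta2) = 0.315678
theta2 = 71.5983 degrees


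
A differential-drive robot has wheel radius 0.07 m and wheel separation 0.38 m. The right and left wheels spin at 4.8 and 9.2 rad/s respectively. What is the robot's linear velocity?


vR = r*wR = 0.07*4.8 = 0.336 m/s
vL = r*wL = 0.07*9.2 = 0.644 m/s
v = (vR+vL)/2 = 0.49 m/s
omega = (vR-vL)/L = -0.8105 rad/s
linear velocity = 0.49 m/s


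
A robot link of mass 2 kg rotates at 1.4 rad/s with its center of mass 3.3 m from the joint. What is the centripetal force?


F = m * omega^2 * r
= 2 * 1.4^2 * 3.3
= 2 * 1.96 * 3.3
= 12.936 N


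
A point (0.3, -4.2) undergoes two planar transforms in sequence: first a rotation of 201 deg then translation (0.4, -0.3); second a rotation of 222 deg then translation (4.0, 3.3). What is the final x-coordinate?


After transform 1:
x1 = cos(201)*0.3 - sin(201)*-4.2 + 0.4 = -1.3852
y1 = sin(201)*0.3 + cos(201)*-4.2 + -0.3 = 3.5135
After transform 2:
x2 = cos(222)*-1.3852 - sin(222)*3.5135 + 4.0
= 7.3804


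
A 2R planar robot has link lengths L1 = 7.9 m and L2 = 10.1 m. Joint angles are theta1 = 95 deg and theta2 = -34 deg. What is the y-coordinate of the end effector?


Convert angles to radians: theta1 = 1.6581, theta2 = -0.5934
y = L1*sin(theta1) + L2*sin(theta1+theta2)
y = 7.8699 + 8.8337
y = 16.7036


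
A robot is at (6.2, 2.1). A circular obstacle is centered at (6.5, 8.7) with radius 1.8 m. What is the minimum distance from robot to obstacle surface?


center_dist = sqrt((6.2-6.5)^2 + (2.1-8.7)^2)
= sqrt(0.09 + 43.56)
= 6.6068
min_dist = center_dist - radius = 6.6068 - 1.8 = 4.8068 m


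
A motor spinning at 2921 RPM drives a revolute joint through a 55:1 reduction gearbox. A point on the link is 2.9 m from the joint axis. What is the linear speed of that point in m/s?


omega_motor = 2921 * 2*pi/60 = 305.8864 rad/s
omega_joint = omega_motor / 55 = 5.5616 rad/s
v = omega_joint * r = 5.5616 * 2.9
= 16.1286 m/s


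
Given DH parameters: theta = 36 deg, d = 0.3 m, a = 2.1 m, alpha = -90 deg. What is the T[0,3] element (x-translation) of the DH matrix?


T[0,3] = a * cos(theta)
= 2.1 * cos(36 deg)
= 2.1 * 0.809
= 1.6989


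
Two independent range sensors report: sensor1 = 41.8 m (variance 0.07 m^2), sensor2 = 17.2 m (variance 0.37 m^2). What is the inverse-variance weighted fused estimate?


w1 = (1/var1) / (1/var1 + 1/var2)
   = 14.2857 / (14.2857 + 2.7027) = 0.8409
w2 = 1 - w1 = 0.1591
fused = w1*s1 + w2*s2 = 35.15 + 2.7364
= 37.8864 m


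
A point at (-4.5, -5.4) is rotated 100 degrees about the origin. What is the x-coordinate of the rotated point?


x' = x*cos(theta) - y*sin(theta)
cos(100 deg) = -0.1736, sin(100 deg) = 0.9848
x' = -4.5 * -0.1736 - -5.4 * 0.9848
= 0.7814 - -5.318
= 6.0994


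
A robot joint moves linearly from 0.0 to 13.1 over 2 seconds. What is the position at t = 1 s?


s = t/T = 1/2 = 0.5
p(t) = p0 + (pf-p0)*s
= 0.0 + (13.1 - 0.0) * 0.5
= 6.55


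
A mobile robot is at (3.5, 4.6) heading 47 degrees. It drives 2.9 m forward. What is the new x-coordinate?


x_new = x0 + d*cos(theta)
= 3.5 + 2.9*cos(47)
= 3.5 + 1.9778
= 5.4778


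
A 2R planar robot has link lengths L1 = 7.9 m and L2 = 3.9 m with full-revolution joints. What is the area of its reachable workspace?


r_max = L1 + L2 = 11.8 m
r_min = |L1 - L2| = 4.0 m
Area = pi*(r_max^2 - r_min^2)
= pi*(139.24 - 16.0)
= pi * 123.24
= 387.1699 m^2


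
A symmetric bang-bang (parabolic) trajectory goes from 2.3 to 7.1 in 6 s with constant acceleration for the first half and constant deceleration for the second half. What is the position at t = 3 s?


Symmetric rest-to-rest: each phase covers (pf-p0)/2 in time T/2. 0.5*a*(T/2)^2 = (pf-p0)/2 => a = 4*(pf-p0)/T^2
a = 4*(7.1-2.3)/6^2 = 0.5333
t = 3 is in the acceleration phase (t <= T/2).
p = p0 + 0.5*a*t^2 = 2.3 + 0.5*0.5333*3^2
= 4.7


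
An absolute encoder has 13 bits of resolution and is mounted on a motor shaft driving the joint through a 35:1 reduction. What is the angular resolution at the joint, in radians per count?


counts = 2^13 = 8192
effective counts at joint = 8192 * 35 = 286720
resolution = 2*pi / 286720
= 2.1914e-05 rad/count


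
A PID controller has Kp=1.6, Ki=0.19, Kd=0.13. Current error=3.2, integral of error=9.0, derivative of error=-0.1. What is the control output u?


u = Kp*e + Ki*int(e) + Kd*de/dt
= 1.6*3.2 + 0.19*9.0 + 0.13*(-0.1)
= 5.12 + 1.71 + -0.013
= 6.817


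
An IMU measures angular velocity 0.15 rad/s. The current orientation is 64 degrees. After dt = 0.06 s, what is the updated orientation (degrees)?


delta_theta = w * dt = 0.15 * 0.06 = 0.009 rad
= 0.5157 deg
theta_new = 64 + 0.5157 = 64.5157 deg


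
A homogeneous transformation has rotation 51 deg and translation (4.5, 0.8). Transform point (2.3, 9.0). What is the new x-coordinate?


x' = cos(theta)*px - sin(theta)*py + tx
= 0.6293*2.3 - 0.7771*9.0 + 4.5
= -1.0469


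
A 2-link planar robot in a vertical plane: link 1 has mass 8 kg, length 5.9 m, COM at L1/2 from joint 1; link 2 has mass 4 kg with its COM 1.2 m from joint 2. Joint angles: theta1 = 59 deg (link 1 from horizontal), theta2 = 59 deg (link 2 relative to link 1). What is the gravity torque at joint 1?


Horizontal distance from joint 1 to link-1 COM:
  x_c1 = (L1/2)*cos(t1) = 2.95 * 0.515 = 1.5194 m
Horizontal distance from joint 1 to link-2 COM:
  x_c2 = L1*cos(t1) + Lc2*cos(t1+t2)
       = 5.9*0.515 + 1.2*-0.4695 = 2.4754 m
tau1 = m1*g*x_c1 + m2*g*x_c2
     = 8*9.81*1.5194 + 4*9.81*2.4754
     = 119.2396 + 97.1331
     = 216.3726 Nm


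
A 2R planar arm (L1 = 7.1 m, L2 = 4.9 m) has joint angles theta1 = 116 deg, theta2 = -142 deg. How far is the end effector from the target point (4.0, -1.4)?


End effector via forward kinematics:
x = L1*cos(t1) + L2*cos(t1+t2) = 1.2917
y = L1*sin(t1) + L2*sin(t1+t2) = 4.2334
Distance to target:
d = sqrt((4.0 - 1.2917)^2 + (-1.4 - 4.2334)^2)
= sqrt(7.3351 + 31.7354)
= 6.2506 m


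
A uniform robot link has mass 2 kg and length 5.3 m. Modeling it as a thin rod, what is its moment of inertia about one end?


I = (1/3) * m * L^2
= (1/3) * 2 * 5.3^2
= 0.333333 * 2 * 28.09
= 18.7267 kg*m^2


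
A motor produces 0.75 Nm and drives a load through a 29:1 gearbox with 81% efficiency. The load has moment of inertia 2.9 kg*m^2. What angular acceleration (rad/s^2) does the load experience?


tau_out = tau_motor * N * eta
= 0.75 * 29 * 0.81 = 17.6175 Nm
alpha = tau_out / I = 17.6175 / 2.9
= 6.075 rad/s^2
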